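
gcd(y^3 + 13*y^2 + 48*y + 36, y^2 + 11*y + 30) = y + 6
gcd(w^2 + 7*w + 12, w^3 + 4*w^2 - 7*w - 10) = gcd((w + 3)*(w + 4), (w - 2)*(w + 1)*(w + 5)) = 1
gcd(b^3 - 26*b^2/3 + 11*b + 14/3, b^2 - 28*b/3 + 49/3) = b - 7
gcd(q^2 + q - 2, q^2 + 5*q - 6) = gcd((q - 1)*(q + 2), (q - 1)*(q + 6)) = q - 1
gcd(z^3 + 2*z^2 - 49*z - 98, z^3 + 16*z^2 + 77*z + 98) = z^2 + 9*z + 14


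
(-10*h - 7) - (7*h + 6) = -17*h - 13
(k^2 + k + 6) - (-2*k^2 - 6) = 3*k^2 + k + 12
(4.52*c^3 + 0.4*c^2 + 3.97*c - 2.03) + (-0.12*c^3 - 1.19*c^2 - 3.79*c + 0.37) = 4.4*c^3 - 0.79*c^2 + 0.18*c - 1.66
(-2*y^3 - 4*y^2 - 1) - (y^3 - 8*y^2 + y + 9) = -3*y^3 + 4*y^2 - y - 10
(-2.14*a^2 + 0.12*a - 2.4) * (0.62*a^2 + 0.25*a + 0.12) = -1.3268*a^4 - 0.4606*a^3 - 1.7148*a^2 - 0.5856*a - 0.288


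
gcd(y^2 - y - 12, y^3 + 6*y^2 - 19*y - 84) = y^2 - y - 12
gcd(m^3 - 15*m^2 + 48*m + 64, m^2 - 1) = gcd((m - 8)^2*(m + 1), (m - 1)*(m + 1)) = m + 1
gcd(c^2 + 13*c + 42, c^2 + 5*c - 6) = c + 6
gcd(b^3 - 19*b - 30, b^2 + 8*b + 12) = b + 2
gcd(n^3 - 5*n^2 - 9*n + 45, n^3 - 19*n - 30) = n^2 - 2*n - 15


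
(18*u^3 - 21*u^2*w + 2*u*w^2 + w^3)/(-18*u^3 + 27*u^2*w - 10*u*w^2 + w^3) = (-6*u - w)/(6*u - w)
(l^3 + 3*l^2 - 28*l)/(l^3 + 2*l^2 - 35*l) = (l - 4)/(l - 5)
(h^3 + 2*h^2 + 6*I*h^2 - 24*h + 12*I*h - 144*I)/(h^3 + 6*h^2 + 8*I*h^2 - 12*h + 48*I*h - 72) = (h - 4)/(h + 2*I)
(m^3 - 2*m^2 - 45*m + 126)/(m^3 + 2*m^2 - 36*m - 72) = (m^2 + 4*m - 21)/(m^2 + 8*m + 12)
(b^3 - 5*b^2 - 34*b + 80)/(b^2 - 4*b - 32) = (b^2 + 3*b - 10)/(b + 4)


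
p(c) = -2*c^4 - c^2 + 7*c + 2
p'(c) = -8*c^3 - 2*c + 7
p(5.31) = -1579.07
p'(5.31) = -1201.39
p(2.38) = -51.18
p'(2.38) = -105.61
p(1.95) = -17.07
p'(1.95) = -56.22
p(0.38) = 4.47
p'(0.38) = 5.80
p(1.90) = -14.37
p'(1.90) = -51.67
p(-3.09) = -211.51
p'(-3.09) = 249.21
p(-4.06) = -586.32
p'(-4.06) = 550.51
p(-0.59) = -2.72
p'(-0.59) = 9.82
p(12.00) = -41530.00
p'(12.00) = -13841.00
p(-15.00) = -101578.00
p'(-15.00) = 27037.00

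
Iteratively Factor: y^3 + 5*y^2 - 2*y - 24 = (y + 4)*(y^2 + y - 6) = (y - 2)*(y + 4)*(y + 3)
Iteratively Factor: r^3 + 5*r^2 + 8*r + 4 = (r + 2)*(r^2 + 3*r + 2) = (r + 1)*(r + 2)*(r + 2)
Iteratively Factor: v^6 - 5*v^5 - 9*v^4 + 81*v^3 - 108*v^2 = (v - 3)*(v^5 - 2*v^4 - 15*v^3 + 36*v^2) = (v - 3)^2*(v^4 + v^3 - 12*v^2) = (v - 3)^3*(v^3 + 4*v^2) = (v - 3)^3*(v + 4)*(v^2) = v*(v - 3)^3*(v + 4)*(v)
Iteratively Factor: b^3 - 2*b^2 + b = (b - 1)*(b^2 - b) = b*(b - 1)*(b - 1)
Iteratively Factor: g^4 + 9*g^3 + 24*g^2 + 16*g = (g + 4)*(g^3 + 5*g^2 + 4*g) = g*(g + 4)*(g^2 + 5*g + 4) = g*(g + 4)^2*(g + 1)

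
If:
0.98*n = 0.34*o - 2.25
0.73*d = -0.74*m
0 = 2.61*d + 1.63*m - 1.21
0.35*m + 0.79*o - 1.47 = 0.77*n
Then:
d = 1.21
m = -1.19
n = -2.22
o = 0.23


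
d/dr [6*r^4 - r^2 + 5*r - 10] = 24*r^3 - 2*r + 5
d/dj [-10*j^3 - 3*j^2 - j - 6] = -30*j^2 - 6*j - 1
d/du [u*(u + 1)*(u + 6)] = 3*u^2 + 14*u + 6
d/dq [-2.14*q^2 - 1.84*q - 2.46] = -4.28*q - 1.84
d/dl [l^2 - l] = 2*l - 1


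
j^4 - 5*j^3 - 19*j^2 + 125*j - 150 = (j - 5)*(j - 3)*(j - 2)*(j + 5)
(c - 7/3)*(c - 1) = c^2 - 10*c/3 + 7/3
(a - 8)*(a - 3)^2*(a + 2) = a^4 - 12*a^3 + 29*a^2 + 42*a - 144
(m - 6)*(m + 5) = m^2 - m - 30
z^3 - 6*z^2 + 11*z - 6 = (z - 3)*(z - 2)*(z - 1)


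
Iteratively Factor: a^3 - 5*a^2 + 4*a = (a)*(a^2 - 5*a + 4) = a*(a - 1)*(a - 4)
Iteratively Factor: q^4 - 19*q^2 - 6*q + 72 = (q - 2)*(q^3 + 2*q^2 - 15*q - 36) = (q - 4)*(q - 2)*(q^2 + 6*q + 9) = (q - 4)*(q - 2)*(q + 3)*(q + 3)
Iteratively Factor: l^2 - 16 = (l + 4)*(l - 4)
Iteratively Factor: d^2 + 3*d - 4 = (d - 1)*(d + 4)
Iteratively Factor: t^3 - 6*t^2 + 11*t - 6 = (t - 3)*(t^2 - 3*t + 2) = (t - 3)*(t - 1)*(t - 2)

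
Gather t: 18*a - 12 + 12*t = 18*a + 12*t - 12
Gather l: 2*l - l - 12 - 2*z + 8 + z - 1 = l - z - 5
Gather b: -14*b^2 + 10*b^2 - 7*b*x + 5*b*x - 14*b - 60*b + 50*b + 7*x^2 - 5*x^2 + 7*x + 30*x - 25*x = -4*b^2 + b*(-2*x - 24) + 2*x^2 + 12*x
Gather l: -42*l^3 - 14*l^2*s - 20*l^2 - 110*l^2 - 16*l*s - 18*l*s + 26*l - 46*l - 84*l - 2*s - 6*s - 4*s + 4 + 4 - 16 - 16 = -42*l^3 + l^2*(-14*s - 130) + l*(-34*s - 104) - 12*s - 24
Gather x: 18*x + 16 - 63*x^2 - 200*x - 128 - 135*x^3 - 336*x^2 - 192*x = -135*x^3 - 399*x^2 - 374*x - 112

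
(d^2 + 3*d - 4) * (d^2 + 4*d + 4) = d^4 + 7*d^3 + 12*d^2 - 4*d - 16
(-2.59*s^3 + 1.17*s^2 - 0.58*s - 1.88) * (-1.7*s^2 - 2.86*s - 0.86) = 4.403*s^5 + 5.4184*s^4 - 0.1328*s^3 + 3.8486*s^2 + 5.8756*s + 1.6168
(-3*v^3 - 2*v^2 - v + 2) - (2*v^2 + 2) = -3*v^3 - 4*v^2 - v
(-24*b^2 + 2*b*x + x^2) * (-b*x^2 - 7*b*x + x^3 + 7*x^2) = 24*b^3*x^2 + 168*b^3*x - 26*b^2*x^3 - 182*b^2*x^2 + b*x^4 + 7*b*x^3 + x^5 + 7*x^4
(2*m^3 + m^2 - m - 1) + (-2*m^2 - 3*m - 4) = 2*m^3 - m^2 - 4*m - 5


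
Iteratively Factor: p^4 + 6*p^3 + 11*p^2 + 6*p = (p + 2)*(p^3 + 4*p^2 + 3*p) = (p + 2)*(p + 3)*(p^2 + p) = p*(p + 2)*(p + 3)*(p + 1)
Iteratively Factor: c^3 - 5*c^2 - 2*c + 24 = (c + 2)*(c^2 - 7*c + 12) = (c - 4)*(c + 2)*(c - 3)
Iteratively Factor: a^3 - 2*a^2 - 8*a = (a + 2)*(a^2 - 4*a) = a*(a + 2)*(a - 4)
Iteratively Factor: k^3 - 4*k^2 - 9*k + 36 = (k + 3)*(k^2 - 7*k + 12) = (k - 4)*(k + 3)*(k - 3)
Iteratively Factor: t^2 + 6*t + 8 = (t + 4)*(t + 2)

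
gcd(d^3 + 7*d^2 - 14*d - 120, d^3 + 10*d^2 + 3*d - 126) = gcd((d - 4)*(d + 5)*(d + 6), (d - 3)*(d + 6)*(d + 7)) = d + 6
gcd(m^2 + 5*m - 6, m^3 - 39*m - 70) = 1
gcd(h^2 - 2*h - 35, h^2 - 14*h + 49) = h - 7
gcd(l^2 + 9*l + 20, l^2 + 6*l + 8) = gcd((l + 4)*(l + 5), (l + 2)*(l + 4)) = l + 4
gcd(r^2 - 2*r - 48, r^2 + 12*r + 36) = r + 6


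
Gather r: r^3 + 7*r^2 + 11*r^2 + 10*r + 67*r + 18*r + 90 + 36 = r^3 + 18*r^2 + 95*r + 126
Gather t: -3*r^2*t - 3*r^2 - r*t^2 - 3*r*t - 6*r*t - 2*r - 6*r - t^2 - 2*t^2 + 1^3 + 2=-3*r^2 - 8*r + t^2*(-r - 3) + t*(-3*r^2 - 9*r) + 3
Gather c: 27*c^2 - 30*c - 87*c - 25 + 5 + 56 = 27*c^2 - 117*c + 36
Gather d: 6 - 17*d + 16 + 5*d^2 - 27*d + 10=5*d^2 - 44*d + 32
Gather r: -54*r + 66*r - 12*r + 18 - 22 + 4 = 0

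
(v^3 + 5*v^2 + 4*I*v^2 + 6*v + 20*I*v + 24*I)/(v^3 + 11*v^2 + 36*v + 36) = (v + 4*I)/(v + 6)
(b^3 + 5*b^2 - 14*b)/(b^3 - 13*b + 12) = b*(b^2 + 5*b - 14)/(b^3 - 13*b + 12)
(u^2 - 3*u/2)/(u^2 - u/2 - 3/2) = u/(u + 1)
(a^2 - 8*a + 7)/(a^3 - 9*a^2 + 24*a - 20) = (a^2 - 8*a + 7)/(a^3 - 9*a^2 + 24*a - 20)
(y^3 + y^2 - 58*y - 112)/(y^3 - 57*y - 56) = (y + 2)/(y + 1)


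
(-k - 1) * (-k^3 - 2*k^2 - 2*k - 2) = k^4 + 3*k^3 + 4*k^2 + 4*k + 2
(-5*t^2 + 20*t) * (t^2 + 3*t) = -5*t^4 + 5*t^3 + 60*t^2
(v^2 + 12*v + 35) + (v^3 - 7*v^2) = v^3 - 6*v^2 + 12*v + 35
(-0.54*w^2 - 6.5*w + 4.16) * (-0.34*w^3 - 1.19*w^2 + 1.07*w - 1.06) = 0.1836*w^5 + 2.8526*w^4 + 5.7428*w^3 - 11.333*w^2 + 11.3412*w - 4.4096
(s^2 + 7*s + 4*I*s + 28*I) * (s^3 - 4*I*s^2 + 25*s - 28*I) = s^5 + 7*s^4 + 41*s^3 + 287*s^2 + 72*I*s^2 + 112*s + 504*I*s + 784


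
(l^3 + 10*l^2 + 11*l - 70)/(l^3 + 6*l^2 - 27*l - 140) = (l^2 + 3*l - 10)/(l^2 - l - 20)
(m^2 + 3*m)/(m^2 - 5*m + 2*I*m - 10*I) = m*(m + 3)/(m^2 + m*(-5 + 2*I) - 10*I)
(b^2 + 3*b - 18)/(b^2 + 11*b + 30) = (b - 3)/(b + 5)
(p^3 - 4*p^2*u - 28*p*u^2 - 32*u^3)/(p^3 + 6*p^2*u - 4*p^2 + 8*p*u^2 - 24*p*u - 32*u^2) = (p^2 - 6*p*u - 16*u^2)/(p^2 + 4*p*u - 4*p - 16*u)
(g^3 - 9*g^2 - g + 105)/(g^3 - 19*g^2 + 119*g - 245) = (g + 3)/(g - 7)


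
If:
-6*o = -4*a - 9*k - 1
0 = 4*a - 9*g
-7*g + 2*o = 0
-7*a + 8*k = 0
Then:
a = -24/61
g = -32/183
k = -21/61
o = -112/183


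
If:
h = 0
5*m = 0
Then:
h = 0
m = 0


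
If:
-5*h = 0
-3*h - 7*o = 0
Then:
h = 0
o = 0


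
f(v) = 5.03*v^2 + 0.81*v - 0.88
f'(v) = 10.06*v + 0.81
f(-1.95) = 16.67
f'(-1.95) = -18.81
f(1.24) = 7.86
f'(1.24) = 13.28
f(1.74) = 15.76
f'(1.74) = 18.31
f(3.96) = 81.21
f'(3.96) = 40.65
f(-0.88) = 2.30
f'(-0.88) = -8.04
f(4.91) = 124.36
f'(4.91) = 50.20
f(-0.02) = -0.89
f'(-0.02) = 0.61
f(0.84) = 3.35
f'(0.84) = 9.26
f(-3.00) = 41.96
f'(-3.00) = -29.37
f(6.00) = 185.06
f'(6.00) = 61.17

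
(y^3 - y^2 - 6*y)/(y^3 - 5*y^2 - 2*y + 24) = y/(y - 4)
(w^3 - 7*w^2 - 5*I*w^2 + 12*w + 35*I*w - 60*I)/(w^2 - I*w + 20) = (w^2 - 7*w + 12)/(w + 4*I)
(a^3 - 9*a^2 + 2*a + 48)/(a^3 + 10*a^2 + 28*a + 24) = (a^2 - 11*a + 24)/(a^2 + 8*a + 12)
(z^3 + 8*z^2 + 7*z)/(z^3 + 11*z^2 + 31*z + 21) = z/(z + 3)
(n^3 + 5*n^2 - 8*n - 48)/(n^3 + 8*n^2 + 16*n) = (n - 3)/n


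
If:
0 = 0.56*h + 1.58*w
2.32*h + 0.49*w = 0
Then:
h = 0.00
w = 0.00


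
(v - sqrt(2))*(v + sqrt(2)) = v^2 - 2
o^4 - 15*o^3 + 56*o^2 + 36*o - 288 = (o - 8)*(o - 6)*(o - 3)*(o + 2)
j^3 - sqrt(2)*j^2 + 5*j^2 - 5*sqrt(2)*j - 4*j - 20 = (j + 5)*(j - 2*sqrt(2))*(j + sqrt(2))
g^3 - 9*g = g*(g - 3)*(g + 3)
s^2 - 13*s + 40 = (s - 8)*(s - 5)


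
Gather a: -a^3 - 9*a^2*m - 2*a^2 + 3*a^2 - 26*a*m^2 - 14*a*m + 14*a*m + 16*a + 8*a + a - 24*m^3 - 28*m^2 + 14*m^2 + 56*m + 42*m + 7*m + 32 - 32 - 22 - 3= -a^3 + a^2*(1 - 9*m) + a*(25 - 26*m^2) - 24*m^3 - 14*m^2 + 105*m - 25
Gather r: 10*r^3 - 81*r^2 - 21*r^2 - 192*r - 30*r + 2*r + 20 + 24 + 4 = 10*r^3 - 102*r^2 - 220*r + 48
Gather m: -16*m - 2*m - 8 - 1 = -18*m - 9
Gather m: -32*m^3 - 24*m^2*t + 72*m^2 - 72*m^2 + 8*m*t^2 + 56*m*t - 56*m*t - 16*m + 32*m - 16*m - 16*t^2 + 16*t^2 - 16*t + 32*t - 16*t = -32*m^3 - 24*m^2*t + 8*m*t^2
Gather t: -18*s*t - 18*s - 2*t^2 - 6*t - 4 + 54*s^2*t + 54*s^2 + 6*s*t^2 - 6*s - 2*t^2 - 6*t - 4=54*s^2 - 24*s + t^2*(6*s - 4) + t*(54*s^2 - 18*s - 12) - 8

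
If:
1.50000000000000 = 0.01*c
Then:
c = 150.00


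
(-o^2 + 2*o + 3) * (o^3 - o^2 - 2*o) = -o^5 + 3*o^4 + 3*o^3 - 7*o^2 - 6*o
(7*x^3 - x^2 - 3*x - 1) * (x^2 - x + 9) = 7*x^5 - 8*x^4 + 61*x^3 - 7*x^2 - 26*x - 9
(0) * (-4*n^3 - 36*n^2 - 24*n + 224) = 0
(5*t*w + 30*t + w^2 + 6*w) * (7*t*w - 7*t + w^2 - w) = 35*t^2*w^2 + 175*t^2*w - 210*t^2 + 12*t*w^3 + 60*t*w^2 - 72*t*w + w^4 + 5*w^3 - 6*w^2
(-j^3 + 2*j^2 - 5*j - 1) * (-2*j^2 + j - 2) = 2*j^5 - 5*j^4 + 14*j^3 - 7*j^2 + 9*j + 2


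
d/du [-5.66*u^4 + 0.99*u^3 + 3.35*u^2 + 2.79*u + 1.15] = -22.64*u^3 + 2.97*u^2 + 6.7*u + 2.79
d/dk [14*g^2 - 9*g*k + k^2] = -9*g + 2*k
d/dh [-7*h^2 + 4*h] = 4 - 14*h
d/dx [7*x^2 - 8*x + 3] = 14*x - 8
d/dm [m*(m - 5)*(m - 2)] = 3*m^2 - 14*m + 10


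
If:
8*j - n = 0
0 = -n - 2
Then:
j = -1/4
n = -2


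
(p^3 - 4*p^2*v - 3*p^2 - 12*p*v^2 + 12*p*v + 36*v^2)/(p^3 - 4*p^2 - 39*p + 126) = (p^2 - 4*p*v - 12*v^2)/(p^2 - p - 42)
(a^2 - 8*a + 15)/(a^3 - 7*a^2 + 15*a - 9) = (a - 5)/(a^2 - 4*a + 3)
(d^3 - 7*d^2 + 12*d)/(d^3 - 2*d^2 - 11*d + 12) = d*(d - 3)/(d^2 + 2*d - 3)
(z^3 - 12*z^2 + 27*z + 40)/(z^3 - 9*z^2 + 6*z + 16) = (z - 5)/(z - 2)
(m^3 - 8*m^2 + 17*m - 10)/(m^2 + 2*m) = (m^3 - 8*m^2 + 17*m - 10)/(m*(m + 2))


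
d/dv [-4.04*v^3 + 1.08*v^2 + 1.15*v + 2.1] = -12.12*v^2 + 2.16*v + 1.15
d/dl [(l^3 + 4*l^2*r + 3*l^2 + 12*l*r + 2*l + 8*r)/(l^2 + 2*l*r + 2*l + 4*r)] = (l^2 + 4*l*r + 8*r^2 - 2*r)/(l^2 + 4*l*r + 4*r^2)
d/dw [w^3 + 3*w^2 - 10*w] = 3*w^2 + 6*w - 10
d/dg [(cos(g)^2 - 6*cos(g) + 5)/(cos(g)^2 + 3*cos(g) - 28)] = 3*(-3*cos(g)^2 + 22*cos(g) - 51)*sin(g)/((cos(g) - 4)^2*(cos(g) + 7)^2)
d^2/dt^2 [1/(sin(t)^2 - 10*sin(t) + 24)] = 2*(-2*sin(t)^4 + 15*sin(t)^3 + sin(t)^2 - 150*sin(t) + 76)/(sin(t)^2 - 10*sin(t) + 24)^3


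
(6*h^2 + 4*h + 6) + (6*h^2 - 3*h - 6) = 12*h^2 + h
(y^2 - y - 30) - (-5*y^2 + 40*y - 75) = 6*y^2 - 41*y + 45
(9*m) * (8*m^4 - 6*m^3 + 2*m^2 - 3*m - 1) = 72*m^5 - 54*m^4 + 18*m^3 - 27*m^2 - 9*m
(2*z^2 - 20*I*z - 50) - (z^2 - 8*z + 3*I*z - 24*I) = z^2 + 8*z - 23*I*z - 50 + 24*I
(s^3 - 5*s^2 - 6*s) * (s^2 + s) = s^5 - 4*s^4 - 11*s^3 - 6*s^2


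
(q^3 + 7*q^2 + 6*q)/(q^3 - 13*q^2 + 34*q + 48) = q*(q + 6)/(q^2 - 14*q + 48)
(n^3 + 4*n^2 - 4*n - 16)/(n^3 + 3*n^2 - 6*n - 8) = (n + 2)/(n + 1)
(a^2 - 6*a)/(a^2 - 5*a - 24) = a*(6 - a)/(-a^2 + 5*a + 24)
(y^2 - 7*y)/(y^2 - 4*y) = (y - 7)/(y - 4)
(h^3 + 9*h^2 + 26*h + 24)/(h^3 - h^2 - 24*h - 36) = (h + 4)/(h - 6)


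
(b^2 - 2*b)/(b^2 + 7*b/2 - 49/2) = 2*b*(b - 2)/(2*b^2 + 7*b - 49)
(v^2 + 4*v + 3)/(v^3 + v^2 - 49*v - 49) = (v + 3)/(v^2 - 49)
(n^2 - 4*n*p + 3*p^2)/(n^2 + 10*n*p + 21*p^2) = (n^2 - 4*n*p + 3*p^2)/(n^2 + 10*n*p + 21*p^2)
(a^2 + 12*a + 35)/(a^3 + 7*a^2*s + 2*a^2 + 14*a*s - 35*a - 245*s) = (a + 5)/(a^2 + 7*a*s - 5*a - 35*s)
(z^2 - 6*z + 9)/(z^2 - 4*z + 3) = (z - 3)/(z - 1)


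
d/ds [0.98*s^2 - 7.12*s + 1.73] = 1.96*s - 7.12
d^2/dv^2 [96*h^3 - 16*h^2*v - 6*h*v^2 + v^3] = -12*h + 6*v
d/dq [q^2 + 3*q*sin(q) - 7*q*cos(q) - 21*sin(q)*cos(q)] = 7*q*sin(q) + 3*q*cos(q) + 2*q + 3*sin(q) - 7*cos(q) - 21*cos(2*q)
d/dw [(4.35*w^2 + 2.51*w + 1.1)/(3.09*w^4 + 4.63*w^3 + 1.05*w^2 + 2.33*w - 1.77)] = (-26.883*w^5 - 43.4082*w^4 - 36.8386*w^3 - 7.779*w^2 - 17.709*w - 7.0057)/(9.5481*w^8 + 28.6134*w^7 + 27.9259*w^6 + 24.1224*w^5 + 11.7397*w^4 - 11.4972*w^3 + 1.7119*w^2 - 8.2482*w + 3.1329)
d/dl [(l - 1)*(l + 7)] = 2*l + 6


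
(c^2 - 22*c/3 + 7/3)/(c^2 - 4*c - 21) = (c - 1/3)/(c + 3)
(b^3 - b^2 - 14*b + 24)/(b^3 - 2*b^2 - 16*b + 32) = (b - 3)/(b - 4)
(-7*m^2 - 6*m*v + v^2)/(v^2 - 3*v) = (-7*m^2 - 6*m*v + v^2)/(v*(v - 3))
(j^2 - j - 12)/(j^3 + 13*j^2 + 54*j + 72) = (j - 4)/(j^2 + 10*j + 24)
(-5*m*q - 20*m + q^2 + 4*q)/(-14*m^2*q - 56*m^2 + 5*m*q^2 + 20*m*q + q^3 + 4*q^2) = (-5*m + q)/(-14*m^2 + 5*m*q + q^2)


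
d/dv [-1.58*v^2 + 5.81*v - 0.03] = 5.81 - 3.16*v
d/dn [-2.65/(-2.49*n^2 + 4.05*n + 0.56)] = (10.7325 - 13.197*n)/(-2.49*n^2 + 4.05*n + 0.56)^2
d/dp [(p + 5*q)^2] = 2*p + 10*q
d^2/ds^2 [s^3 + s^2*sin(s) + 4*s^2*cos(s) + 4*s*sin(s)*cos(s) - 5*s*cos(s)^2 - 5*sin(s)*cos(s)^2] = -s^2*sin(s) - 4*s^2*cos(s) - 16*s*sin(s) - 8*s*sin(2*s) + 4*s*cos(s) + 10*s*cos(2*s) + 6*s + 13*sin(s)/4 + 10*sin(2*s) + 45*sin(3*s)/4 + 8*cos(s) + 8*cos(2*s)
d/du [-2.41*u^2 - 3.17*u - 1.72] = -4.82*u - 3.17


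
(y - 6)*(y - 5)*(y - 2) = y^3 - 13*y^2 + 52*y - 60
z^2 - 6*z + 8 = (z - 4)*(z - 2)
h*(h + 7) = h^2 + 7*h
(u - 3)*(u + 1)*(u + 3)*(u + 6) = u^4 + 7*u^3 - 3*u^2 - 63*u - 54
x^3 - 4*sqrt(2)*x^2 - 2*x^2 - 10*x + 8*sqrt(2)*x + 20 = (x - 2)*(x - 5*sqrt(2))*(x + sqrt(2))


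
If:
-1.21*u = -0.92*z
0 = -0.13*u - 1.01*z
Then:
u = 0.00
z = 0.00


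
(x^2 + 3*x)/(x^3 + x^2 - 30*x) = (x + 3)/(x^2 + x - 30)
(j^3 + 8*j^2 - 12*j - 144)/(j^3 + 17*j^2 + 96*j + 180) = (j - 4)/(j + 5)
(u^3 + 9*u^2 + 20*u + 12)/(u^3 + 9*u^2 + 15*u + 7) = (u^2 + 8*u + 12)/(u^2 + 8*u + 7)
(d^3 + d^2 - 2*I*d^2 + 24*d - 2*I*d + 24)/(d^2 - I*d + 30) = (d^2 + d*(1 + 4*I) + 4*I)/(d + 5*I)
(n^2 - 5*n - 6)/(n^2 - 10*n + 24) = (n + 1)/(n - 4)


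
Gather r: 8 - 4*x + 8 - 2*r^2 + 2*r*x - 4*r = -2*r^2 + r*(2*x - 4) - 4*x + 16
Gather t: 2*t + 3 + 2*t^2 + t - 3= 2*t^2 + 3*t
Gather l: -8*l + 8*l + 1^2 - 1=0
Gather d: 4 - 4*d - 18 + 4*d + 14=0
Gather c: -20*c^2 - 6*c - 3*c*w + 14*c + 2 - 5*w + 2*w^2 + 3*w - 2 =-20*c^2 + c*(8 - 3*w) + 2*w^2 - 2*w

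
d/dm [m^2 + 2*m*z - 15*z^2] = 2*m + 2*z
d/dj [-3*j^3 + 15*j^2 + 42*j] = -9*j^2 + 30*j + 42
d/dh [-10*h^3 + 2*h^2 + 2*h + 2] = -30*h^2 + 4*h + 2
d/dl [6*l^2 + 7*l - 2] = 12*l + 7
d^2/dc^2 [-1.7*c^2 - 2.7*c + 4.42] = -3.40000000000000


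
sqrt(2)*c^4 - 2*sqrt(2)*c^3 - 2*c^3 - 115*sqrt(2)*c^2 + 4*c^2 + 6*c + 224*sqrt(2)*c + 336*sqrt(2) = (c - 3)*(c - 8*sqrt(2))*(c + 7*sqrt(2))*(sqrt(2)*c + sqrt(2))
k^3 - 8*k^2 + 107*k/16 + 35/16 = (k - 7)*(k - 5/4)*(k + 1/4)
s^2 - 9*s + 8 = (s - 8)*(s - 1)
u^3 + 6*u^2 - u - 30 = (u - 2)*(u + 3)*(u + 5)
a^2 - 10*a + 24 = (a - 6)*(a - 4)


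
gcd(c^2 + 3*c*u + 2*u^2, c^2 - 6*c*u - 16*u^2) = c + 2*u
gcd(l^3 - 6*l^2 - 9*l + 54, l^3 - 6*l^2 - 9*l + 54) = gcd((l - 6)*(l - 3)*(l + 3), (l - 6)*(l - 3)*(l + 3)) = l^3 - 6*l^2 - 9*l + 54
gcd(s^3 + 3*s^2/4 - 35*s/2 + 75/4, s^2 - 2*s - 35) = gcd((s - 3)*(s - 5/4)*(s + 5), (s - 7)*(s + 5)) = s + 5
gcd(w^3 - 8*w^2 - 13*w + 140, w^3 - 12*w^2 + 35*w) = w^2 - 12*w + 35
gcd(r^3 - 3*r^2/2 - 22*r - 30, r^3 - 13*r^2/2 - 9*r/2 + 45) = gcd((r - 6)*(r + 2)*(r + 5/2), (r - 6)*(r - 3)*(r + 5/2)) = r^2 - 7*r/2 - 15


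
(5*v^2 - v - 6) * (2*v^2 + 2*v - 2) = 10*v^4 + 8*v^3 - 24*v^2 - 10*v + 12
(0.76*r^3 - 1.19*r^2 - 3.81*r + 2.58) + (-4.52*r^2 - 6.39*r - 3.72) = 0.76*r^3 - 5.71*r^2 - 10.2*r - 1.14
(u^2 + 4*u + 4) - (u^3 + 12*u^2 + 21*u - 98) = -u^3 - 11*u^2 - 17*u + 102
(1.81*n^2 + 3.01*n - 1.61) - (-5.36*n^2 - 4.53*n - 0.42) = 7.17*n^2 + 7.54*n - 1.19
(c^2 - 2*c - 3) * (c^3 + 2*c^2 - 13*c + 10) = c^5 - 20*c^3 + 30*c^2 + 19*c - 30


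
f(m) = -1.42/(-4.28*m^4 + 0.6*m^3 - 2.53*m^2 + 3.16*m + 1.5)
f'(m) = -1.42*(17.12*m^3 - 1.8*m^2 + 5.06*m - 3.16)/(-4.28*m^4 + 0.6*m^3 - 2.53*m^2 + 3.16*m + 1.5)^2 = (-24.3104*m^3 + 2.556*m^2 - 7.1852*m + 4.4872)/(-4.28*m^4 + 0.6*m^3 - 2.53*m^2 + 3.16*m + 1.5)^2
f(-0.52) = 1.16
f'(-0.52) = 8.22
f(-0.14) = -1.41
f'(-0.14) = 5.56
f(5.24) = 0.00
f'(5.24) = -0.00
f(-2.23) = 0.01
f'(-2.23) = 0.02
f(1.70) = 0.04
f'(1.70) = -0.11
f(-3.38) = 0.00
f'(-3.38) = 0.00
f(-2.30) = 0.01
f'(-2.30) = 0.02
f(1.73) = 0.04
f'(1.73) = -0.10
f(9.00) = 0.00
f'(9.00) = -0.00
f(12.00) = 0.00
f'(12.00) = -0.00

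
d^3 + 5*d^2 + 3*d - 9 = (d - 1)*(d + 3)^2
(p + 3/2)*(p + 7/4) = p^2 + 13*p/4 + 21/8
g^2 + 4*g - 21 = (g - 3)*(g + 7)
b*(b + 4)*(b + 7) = b^3 + 11*b^2 + 28*b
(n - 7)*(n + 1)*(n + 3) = n^3 - 3*n^2 - 25*n - 21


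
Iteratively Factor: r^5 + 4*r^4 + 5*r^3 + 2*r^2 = (r + 2)*(r^4 + 2*r^3 + r^2) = (r + 1)*(r + 2)*(r^3 + r^2) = r*(r + 1)*(r + 2)*(r^2 + r) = r^2*(r + 1)*(r + 2)*(r + 1)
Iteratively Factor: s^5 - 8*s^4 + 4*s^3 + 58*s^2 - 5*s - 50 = (s + 2)*(s^4 - 10*s^3 + 24*s^2 + 10*s - 25) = (s - 5)*(s + 2)*(s^3 - 5*s^2 - s + 5) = (s - 5)*(s - 1)*(s + 2)*(s^2 - 4*s - 5) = (s - 5)*(s - 1)*(s + 1)*(s + 2)*(s - 5)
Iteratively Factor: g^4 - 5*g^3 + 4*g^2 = (g - 1)*(g^3 - 4*g^2) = g*(g - 1)*(g^2 - 4*g) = g^2*(g - 1)*(g - 4)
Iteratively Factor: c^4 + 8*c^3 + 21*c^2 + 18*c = (c + 3)*(c^3 + 5*c^2 + 6*c) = (c + 3)^2*(c^2 + 2*c) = (c + 2)*(c + 3)^2*(c)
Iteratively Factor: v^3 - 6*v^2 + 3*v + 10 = (v - 5)*(v^2 - v - 2) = (v - 5)*(v - 2)*(v + 1)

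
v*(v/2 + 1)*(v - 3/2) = v^3/2 + v^2/4 - 3*v/2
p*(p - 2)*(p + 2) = p^3 - 4*p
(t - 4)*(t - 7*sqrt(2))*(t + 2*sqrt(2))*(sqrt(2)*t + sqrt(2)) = sqrt(2)*t^4 - 10*t^3 - 3*sqrt(2)*t^3 - 32*sqrt(2)*t^2 + 30*t^2 + 40*t + 84*sqrt(2)*t + 112*sqrt(2)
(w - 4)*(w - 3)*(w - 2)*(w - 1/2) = w^4 - 19*w^3/2 + 61*w^2/2 - 37*w + 12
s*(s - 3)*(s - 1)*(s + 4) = s^4 - 13*s^2 + 12*s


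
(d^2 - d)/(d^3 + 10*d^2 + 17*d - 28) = d/(d^2 + 11*d + 28)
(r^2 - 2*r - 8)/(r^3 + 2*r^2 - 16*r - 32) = 1/(r + 4)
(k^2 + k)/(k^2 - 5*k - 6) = k/(k - 6)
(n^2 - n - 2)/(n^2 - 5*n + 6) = (n + 1)/(n - 3)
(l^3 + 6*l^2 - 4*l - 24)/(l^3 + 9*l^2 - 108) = (l^2 - 4)/(l^2 + 3*l - 18)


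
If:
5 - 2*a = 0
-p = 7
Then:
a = 5/2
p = -7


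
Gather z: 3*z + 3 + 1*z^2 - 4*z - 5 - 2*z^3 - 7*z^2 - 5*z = -2*z^3 - 6*z^2 - 6*z - 2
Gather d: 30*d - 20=30*d - 20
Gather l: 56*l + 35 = 56*l + 35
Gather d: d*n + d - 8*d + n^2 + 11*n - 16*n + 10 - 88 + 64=d*(n - 7) + n^2 - 5*n - 14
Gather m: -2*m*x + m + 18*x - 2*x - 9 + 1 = m*(1 - 2*x) + 16*x - 8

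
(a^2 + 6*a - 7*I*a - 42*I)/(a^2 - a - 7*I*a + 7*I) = (a + 6)/(a - 1)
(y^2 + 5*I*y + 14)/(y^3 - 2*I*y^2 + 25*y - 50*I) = (y + 7*I)/(y^2 + 25)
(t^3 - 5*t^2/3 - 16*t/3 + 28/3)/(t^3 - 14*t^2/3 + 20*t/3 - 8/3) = (3*t + 7)/(3*t - 2)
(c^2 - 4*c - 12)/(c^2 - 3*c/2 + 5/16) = 16*(c^2 - 4*c - 12)/(16*c^2 - 24*c + 5)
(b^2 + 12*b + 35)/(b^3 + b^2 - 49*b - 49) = (b + 5)/(b^2 - 6*b - 7)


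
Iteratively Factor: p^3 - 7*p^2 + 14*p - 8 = (p - 2)*(p^2 - 5*p + 4) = (p - 2)*(p - 1)*(p - 4)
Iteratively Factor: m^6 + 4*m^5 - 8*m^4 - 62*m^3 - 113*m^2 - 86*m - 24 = (m + 1)*(m^5 + 3*m^4 - 11*m^3 - 51*m^2 - 62*m - 24) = (m - 4)*(m + 1)*(m^4 + 7*m^3 + 17*m^2 + 17*m + 6) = (m - 4)*(m + 1)*(m + 2)*(m^3 + 5*m^2 + 7*m + 3) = (m - 4)*(m + 1)^2*(m + 2)*(m^2 + 4*m + 3) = (m - 4)*(m + 1)^2*(m + 2)*(m + 3)*(m + 1)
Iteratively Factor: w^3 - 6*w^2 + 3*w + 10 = (w - 2)*(w^2 - 4*w - 5) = (w - 2)*(w + 1)*(w - 5)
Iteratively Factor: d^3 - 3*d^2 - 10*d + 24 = (d + 3)*(d^2 - 6*d + 8) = (d - 2)*(d + 3)*(d - 4)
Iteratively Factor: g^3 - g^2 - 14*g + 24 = (g + 4)*(g^2 - 5*g + 6) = (g - 2)*(g + 4)*(g - 3)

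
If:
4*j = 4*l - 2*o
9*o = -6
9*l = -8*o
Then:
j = 25/27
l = 16/27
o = -2/3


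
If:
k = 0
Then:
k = 0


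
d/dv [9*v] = 9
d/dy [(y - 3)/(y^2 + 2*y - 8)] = (y^2 + 2*y - 2*(y - 3)*(y + 1) - 8)/(y^2 + 2*y - 8)^2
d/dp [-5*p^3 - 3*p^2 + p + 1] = -15*p^2 - 6*p + 1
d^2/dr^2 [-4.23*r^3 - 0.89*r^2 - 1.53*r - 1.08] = -25.38*r - 1.78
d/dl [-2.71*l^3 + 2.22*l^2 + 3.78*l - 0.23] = -8.13*l^2 + 4.44*l + 3.78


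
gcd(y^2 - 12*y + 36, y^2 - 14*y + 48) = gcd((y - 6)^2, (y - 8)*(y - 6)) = y - 6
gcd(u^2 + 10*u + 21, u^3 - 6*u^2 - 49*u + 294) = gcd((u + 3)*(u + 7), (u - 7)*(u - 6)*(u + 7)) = u + 7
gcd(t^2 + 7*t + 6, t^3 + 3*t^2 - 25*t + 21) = 1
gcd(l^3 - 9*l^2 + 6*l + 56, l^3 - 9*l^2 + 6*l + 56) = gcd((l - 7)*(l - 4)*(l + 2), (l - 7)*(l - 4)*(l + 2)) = l^3 - 9*l^2 + 6*l + 56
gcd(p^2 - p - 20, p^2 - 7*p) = 1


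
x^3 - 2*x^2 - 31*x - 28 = (x - 7)*(x + 1)*(x + 4)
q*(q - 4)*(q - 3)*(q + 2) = q^4 - 5*q^3 - 2*q^2 + 24*q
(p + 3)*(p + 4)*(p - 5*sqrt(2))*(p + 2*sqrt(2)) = p^4 - 3*sqrt(2)*p^3 + 7*p^3 - 21*sqrt(2)*p^2 - 8*p^2 - 140*p - 36*sqrt(2)*p - 240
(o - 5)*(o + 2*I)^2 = o^3 - 5*o^2 + 4*I*o^2 - 4*o - 20*I*o + 20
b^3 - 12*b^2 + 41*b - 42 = (b - 7)*(b - 3)*(b - 2)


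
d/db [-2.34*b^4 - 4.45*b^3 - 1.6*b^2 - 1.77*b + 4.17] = -9.36*b^3 - 13.35*b^2 - 3.2*b - 1.77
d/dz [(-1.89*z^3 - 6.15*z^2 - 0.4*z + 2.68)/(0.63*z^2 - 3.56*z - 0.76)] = (-1.1907*z^4 + 13.4568*z^3 + 26.4552*z^2 + 5.9712*z + 9.8448)/(0.3969*z^4 - 4.4856*z^3 + 11.716*z^2 + 5.4112*z + 0.5776)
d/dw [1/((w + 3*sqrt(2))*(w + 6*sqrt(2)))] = (-2*w - 9*sqrt(2))/(w^4 + 18*sqrt(2)*w^3 + 234*w^2 + 648*sqrt(2)*w + 1296)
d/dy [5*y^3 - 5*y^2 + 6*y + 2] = 15*y^2 - 10*y + 6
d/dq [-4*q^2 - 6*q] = -8*q - 6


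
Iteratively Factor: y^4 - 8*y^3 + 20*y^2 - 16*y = (y - 4)*(y^3 - 4*y^2 + 4*y) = (y - 4)*(y - 2)*(y^2 - 2*y) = y*(y - 4)*(y - 2)*(y - 2)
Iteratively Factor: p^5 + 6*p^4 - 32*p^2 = (p)*(p^4 + 6*p^3 - 32*p) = p*(p + 4)*(p^3 + 2*p^2 - 8*p) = p*(p + 4)^2*(p^2 - 2*p) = p^2*(p + 4)^2*(p - 2)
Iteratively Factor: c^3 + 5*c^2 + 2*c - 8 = (c + 4)*(c^2 + c - 2) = (c - 1)*(c + 4)*(c + 2)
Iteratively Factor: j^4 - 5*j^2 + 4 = (j - 2)*(j^3 + 2*j^2 - j - 2) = (j - 2)*(j + 2)*(j^2 - 1) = (j - 2)*(j + 1)*(j + 2)*(j - 1)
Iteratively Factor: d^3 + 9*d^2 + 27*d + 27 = (d + 3)*(d^2 + 6*d + 9) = (d + 3)^2*(d + 3)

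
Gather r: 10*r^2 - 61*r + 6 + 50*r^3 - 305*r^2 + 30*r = 50*r^3 - 295*r^2 - 31*r + 6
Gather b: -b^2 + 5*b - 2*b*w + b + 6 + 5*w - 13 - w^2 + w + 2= -b^2 + b*(6 - 2*w) - w^2 + 6*w - 5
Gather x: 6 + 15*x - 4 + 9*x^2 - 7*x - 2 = 9*x^2 + 8*x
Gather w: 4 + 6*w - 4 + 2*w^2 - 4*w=2*w^2 + 2*w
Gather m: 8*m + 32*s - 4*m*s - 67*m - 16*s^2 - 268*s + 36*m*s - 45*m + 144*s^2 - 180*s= m*(32*s - 104) + 128*s^2 - 416*s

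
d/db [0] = 0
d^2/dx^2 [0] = 0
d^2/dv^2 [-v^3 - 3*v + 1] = -6*v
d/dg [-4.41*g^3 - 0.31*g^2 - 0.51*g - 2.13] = -13.23*g^2 - 0.62*g - 0.51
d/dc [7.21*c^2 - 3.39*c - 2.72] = 14.42*c - 3.39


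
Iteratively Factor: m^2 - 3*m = (m)*(m - 3)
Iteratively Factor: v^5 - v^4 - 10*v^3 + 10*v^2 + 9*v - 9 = (v + 1)*(v^4 - 2*v^3 - 8*v^2 + 18*v - 9) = (v - 1)*(v + 1)*(v^3 - v^2 - 9*v + 9) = (v - 1)^2*(v + 1)*(v^2 - 9) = (v - 3)*(v - 1)^2*(v + 1)*(v + 3)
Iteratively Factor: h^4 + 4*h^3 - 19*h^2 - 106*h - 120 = (h + 2)*(h^3 + 2*h^2 - 23*h - 60) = (h + 2)*(h + 3)*(h^2 - h - 20) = (h - 5)*(h + 2)*(h + 3)*(h + 4)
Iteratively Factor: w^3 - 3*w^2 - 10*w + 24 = (w - 4)*(w^2 + w - 6) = (w - 4)*(w - 2)*(w + 3)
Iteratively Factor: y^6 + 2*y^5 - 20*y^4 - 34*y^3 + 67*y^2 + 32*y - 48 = (y - 4)*(y^5 + 6*y^4 + 4*y^3 - 18*y^2 - 5*y + 12) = (y - 4)*(y - 1)*(y^4 + 7*y^3 + 11*y^2 - 7*y - 12) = (y - 4)*(y - 1)^2*(y^3 + 8*y^2 + 19*y + 12) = (y - 4)*(y - 1)^2*(y + 1)*(y^2 + 7*y + 12) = (y - 4)*(y - 1)^2*(y + 1)*(y + 3)*(y + 4)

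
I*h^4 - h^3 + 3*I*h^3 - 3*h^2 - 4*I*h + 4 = (h + 2)^2*(h + I)*(I*h - I)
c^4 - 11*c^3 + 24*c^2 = c^2*(c - 8)*(c - 3)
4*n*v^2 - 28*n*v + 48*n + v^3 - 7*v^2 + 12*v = (4*n + v)*(v - 4)*(v - 3)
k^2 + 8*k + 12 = (k + 2)*(k + 6)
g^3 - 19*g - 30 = (g - 5)*(g + 2)*(g + 3)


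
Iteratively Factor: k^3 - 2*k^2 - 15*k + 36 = (k - 3)*(k^2 + k - 12) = (k - 3)*(k + 4)*(k - 3)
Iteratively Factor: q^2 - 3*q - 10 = (q + 2)*(q - 5)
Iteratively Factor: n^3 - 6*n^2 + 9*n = (n - 3)*(n^2 - 3*n) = (n - 3)^2*(n)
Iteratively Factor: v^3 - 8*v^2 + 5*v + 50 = (v - 5)*(v^2 - 3*v - 10) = (v - 5)^2*(v + 2)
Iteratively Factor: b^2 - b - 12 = (b - 4)*(b + 3)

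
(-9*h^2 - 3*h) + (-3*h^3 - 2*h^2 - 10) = -3*h^3 - 11*h^2 - 3*h - 10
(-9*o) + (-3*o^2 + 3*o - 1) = -3*o^2 - 6*o - 1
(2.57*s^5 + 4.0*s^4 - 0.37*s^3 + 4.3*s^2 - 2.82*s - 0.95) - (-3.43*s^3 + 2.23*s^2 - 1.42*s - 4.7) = 2.57*s^5 + 4.0*s^4 + 3.06*s^3 + 2.07*s^2 - 1.4*s + 3.75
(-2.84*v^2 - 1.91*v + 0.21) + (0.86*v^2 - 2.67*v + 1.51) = -1.98*v^2 - 4.58*v + 1.72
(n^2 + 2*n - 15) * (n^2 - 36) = n^4 + 2*n^3 - 51*n^2 - 72*n + 540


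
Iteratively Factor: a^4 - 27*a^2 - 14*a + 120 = (a + 3)*(a^3 - 3*a^2 - 18*a + 40) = (a - 5)*(a + 3)*(a^2 + 2*a - 8) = (a - 5)*(a + 3)*(a + 4)*(a - 2)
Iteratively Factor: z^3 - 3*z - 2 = (z - 2)*(z^2 + 2*z + 1) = (z - 2)*(z + 1)*(z + 1)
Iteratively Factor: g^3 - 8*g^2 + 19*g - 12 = (g - 4)*(g^2 - 4*g + 3) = (g - 4)*(g - 3)*(g - 1)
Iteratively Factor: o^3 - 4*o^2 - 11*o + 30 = (o - 2)*(o^2 - 2*o - 15) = (o - 5)*(o - 2)*(o + 3)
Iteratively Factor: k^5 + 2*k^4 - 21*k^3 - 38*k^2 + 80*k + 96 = (k - 4)*(k^4 + 6*k^3 + 3*k^2 - 26*k - 24) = (k - 4)*(k - 2)*(k^3 + 8*k^2 + 19*k + 12) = (k - 4)*(k - 2)*(k + 3)*(k^2 + 5*k + 4) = (k - 4)*(k - 2)*(k + 1)*(k + 3)*(k + 4)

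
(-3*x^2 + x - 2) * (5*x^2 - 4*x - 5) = -15*x^4 + 17*x^3 + x^2 + 3*x + 10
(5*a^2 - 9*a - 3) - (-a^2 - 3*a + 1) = 6*a^2 - 6*a - 4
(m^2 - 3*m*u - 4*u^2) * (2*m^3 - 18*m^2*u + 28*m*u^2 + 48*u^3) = 2*m^5 - 24*m^4*u + 74*m^3*u^2 + 36*m^2*u^3 - 256*m*u^4 - 192*u^5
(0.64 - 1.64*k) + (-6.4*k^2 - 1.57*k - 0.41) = -6.4*k^2 - 3.21*k + 0.23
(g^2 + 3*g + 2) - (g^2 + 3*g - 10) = 12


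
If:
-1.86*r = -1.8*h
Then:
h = 1.03333333333333*r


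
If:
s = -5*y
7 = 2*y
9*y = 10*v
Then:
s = -35/2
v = 63/20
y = 7/2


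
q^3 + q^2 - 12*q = q*(q - 3)*(q + 4)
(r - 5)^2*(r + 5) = r^3 - 5*r^2 - 25*r + 125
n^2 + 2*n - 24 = (n - 4)*(n + 6)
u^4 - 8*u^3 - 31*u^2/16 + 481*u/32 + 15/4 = (u - 8)*(u - 3/2)*(u + 1/4)*(u + 5/4)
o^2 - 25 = (o - 5)*(o + 5)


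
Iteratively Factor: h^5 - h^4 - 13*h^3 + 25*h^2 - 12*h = (h - 1)*(h^4 - 13*h^2 + 12*h) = (h - 3)*(h - 1)*(h^3 + 3*h^2 - 4*h) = h*(h - 3)*(h - 1)*(h^2 + 3*h - 4) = h*(h - 3)*(h - 1)^2*(h + 4)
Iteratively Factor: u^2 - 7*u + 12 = (u - 3)*(u - 4)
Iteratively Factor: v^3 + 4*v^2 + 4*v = (v + 2)*(v^2 + 2*v) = (v + 2)^2*(v)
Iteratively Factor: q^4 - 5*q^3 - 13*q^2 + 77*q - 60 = (q + 4)*(q^3 - 9*q^2 + 23*q - 15) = (q - 3)*(q + 4)*(q^2 - 6*q + 5) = (q - 3)*(q - 1)*(q + 4)*(q - 5)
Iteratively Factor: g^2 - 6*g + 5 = (g - 5)*(g - 1)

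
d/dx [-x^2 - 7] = -2*x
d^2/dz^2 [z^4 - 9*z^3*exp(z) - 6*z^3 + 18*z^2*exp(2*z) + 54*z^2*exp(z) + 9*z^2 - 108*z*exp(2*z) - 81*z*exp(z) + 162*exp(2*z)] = -9*z^3*exp(z) + 72*z^2*exp(2*z) + 12*z^2 - 288*z*exp(2*z) + 81*z*exp(z) - 36*z + 252*exp(2*z) - 54*exp(z) + 18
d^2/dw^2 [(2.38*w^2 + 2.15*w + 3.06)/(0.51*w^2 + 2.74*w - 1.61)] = (-5.533194*w^3 + 16.500744*w^2 + 36.248454*w + 82.27906)/(0.132651*w^6 + 2.138022*w^5 + 10.230345*w^4 + 7.07194*w^3 - 32.295795*w^2 + 21.307062*w - 4.173281)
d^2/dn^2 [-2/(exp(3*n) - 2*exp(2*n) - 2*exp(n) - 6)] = 2*(2*(-3*exp(2*n) + 4*exp(n) + 2)^2*exp(n) + (9*exp(2*n) - 8*exp(n) - 2)*(-exp(3*n) + 2*exp(2*n) + 2*exp(n) + 6))*exp(n)/(-exp(3*n) + 2*exp(2*n) + 2*exp(n) + 6)^3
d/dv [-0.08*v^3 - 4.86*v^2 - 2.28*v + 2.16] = -0.24*v^2 - 9.72*v - 2.28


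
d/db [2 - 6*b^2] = -12*b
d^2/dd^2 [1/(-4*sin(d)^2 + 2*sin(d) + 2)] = (16*sin(d)^3 + 10*sin(d)^2 - 5*sin(d) + 6)/(2*(sin(d) - 1)^2*(2*sin(d) + 1)^3)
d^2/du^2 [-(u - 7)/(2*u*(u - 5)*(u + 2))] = (-3*u^5 + 51*u^4 - 187*u^3 - 21*u^2 + 630*u + 700)/(u^3*(u^6 - 9*u^5 - 3*u^4 + 153*u^3 + 30*u^2 - 900*u - 1000))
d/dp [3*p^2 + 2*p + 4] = 6*p + 2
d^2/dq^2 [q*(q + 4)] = 2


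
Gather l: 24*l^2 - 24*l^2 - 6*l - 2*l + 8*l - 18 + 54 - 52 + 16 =0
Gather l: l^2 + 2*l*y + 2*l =l^2 + l*(2*y + 2)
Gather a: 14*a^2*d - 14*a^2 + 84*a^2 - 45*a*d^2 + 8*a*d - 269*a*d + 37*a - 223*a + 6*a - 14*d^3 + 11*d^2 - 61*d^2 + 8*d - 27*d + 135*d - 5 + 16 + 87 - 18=a^2*(14*d + 70) + a*(-45*d^2 - 261*d - 180) - 14*d^3 - 50*d^2 + 116*d + 80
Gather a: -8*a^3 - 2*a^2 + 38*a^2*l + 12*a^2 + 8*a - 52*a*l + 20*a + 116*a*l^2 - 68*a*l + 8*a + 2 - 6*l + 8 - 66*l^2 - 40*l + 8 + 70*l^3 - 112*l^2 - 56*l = -8*a^3 + a^2*(38*l + 10) + a*(116*l^2 - 120*l + 36) + 70*l^3 - 178*l^2 - 102*l + 18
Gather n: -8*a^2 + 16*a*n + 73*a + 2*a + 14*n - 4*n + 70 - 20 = -8*a^2 + 75*a + n*(16*a + 10) + 50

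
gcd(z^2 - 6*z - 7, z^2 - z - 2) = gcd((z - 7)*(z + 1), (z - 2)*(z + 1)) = z + 1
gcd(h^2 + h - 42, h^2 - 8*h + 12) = h - 6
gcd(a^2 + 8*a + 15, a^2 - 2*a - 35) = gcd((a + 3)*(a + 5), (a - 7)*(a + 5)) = a + 5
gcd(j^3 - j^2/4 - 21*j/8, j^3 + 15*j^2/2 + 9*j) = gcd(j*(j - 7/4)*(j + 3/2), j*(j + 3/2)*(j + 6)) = j^2 + 3*j/2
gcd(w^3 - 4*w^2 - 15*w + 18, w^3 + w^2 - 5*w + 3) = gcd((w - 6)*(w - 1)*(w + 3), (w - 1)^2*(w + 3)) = w^2 + 2*w - 3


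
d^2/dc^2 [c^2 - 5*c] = 2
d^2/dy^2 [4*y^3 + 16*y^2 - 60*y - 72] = 24*y + 32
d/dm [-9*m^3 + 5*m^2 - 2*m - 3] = -27*m^2 + 10*m - 2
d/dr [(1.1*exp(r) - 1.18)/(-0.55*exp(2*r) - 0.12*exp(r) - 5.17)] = (0.605*exp(2*r) - 1.298*exp(r) - 5.8286)*exp(r)/(0.3025*exp(4*r) + 0.132*exp(3*r) + 5.7014*exp(2*r) + 1.2408*exp(r) + 26.7289)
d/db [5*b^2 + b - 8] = 10*b + 1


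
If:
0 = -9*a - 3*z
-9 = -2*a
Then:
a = 9/2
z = -27/2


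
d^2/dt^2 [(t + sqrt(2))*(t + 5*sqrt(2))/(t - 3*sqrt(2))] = 128/(t^3 - 9*sqrt(2)*t^2 + 54*t - 54*sqrt(2))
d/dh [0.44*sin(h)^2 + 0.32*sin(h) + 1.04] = (0.88*sin(h) + 0.32)*cos(h)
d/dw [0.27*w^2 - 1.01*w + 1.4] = 0.54*w - 1.01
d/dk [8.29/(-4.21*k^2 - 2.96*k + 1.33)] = (69.8018*k + 24.5384)/(4.21*k^2 + 2.96*k - 1.33)^2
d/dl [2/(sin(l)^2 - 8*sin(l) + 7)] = 4*(4 - sin(l))*cos(l)/(sin(l)^2 - 8*sin(l) + 7)^2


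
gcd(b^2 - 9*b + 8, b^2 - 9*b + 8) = b^2 - 9*b + 8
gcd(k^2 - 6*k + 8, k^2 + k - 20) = k - 4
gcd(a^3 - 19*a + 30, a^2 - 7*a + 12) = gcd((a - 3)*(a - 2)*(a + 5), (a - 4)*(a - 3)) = a - 3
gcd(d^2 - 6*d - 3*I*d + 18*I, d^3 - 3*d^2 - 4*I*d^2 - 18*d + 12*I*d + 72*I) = d - 6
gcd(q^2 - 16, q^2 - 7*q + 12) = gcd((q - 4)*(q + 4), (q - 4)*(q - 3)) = q - 4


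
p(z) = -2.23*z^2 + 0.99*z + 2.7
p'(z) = 0.99 - 4.46*z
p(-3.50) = -28.08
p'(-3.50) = 16.60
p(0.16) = 2.80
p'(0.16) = 0.28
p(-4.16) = -40.01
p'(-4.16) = 19.54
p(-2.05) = -8.70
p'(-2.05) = 10.13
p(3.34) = -18.87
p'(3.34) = -13.91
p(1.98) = -4.08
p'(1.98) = -7.84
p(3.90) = -27.36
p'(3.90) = -16.40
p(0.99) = 1.49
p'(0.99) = -3.43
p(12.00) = -306.54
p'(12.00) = -52.53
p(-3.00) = -20.34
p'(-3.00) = 14.37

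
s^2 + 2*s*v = s*(s + 2*v)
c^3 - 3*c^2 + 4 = (c - 2)^2*(c + 1)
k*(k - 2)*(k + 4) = k^3 + 2*k^2 - 8*k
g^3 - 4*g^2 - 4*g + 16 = (g - 4)*(g - 2)*(g + 2)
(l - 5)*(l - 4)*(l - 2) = l^3 - 11*l^2 + 38*l - 40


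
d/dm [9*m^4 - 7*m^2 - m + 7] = 36*m^3 - 14*m - 1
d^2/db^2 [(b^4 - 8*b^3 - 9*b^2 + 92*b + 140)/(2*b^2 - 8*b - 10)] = (b^3 + 3*b^2 + 3*b - 7)/(b^3 + 3*b^2 + 3*b + 1)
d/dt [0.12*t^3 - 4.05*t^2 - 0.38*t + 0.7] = 0.36*t^2 - 8.1*t - 0.38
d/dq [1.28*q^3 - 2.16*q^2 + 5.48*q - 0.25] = 3.84*q^2 - 4.32*q + 5.48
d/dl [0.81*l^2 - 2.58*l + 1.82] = 1.62*l - 2.58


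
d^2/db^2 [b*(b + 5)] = 2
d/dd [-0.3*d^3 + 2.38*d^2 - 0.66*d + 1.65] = -0.9*d^2 + 4.76*d - 0.66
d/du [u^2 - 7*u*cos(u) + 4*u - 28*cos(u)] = 7*u*sin(u) + 2*u + 28*sin(u) - 7*cos(u) + 4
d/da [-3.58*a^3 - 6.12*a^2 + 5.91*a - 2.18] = -10.74*a^2 - 12.24*a + 5.91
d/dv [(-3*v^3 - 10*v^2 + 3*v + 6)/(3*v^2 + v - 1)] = (-9*v^4 - 6*v^3 - 10*v^2 - 16*v - 9)/(9*v^4 + 6*v^3 - 5*v^2 - 2*v + 1)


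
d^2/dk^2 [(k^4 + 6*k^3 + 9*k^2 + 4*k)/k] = 6*k + 12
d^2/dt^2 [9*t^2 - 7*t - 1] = 18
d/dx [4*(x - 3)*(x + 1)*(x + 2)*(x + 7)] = 16*x^3 + 84*x^2 - 56*x - 220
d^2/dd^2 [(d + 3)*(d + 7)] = 2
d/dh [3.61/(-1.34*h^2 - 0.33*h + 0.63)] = (9.6748*h + 1.1913)/(1.34*h^2 + 0.33*h - 0.63)^2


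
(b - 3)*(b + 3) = b^2 - 9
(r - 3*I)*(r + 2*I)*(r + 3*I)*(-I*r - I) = -I*r^4 + 2*r^3 - I*r^3 + 2*r^2 - 9*I*r^2 + 18*r - 9*I*r + 18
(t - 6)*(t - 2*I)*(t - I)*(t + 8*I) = t^4 - 6*t^3 + 5*I*t^3 + 22*t^2 - 30*I*t^2 - 132*t - 16*I*t + 96*I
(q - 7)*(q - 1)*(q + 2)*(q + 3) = q^4 - 3*q^3 - 27*q^2 - 13*q + 42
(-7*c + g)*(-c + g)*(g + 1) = 7*c^2*g + 7*c^2 - 8*c*g^2 - 8*c*g + g^3 + g^2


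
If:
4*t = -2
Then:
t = -1/2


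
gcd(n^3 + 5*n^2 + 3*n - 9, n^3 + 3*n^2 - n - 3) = n^2 + 2*n - 3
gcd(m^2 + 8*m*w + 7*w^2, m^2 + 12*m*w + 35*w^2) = m + 7*w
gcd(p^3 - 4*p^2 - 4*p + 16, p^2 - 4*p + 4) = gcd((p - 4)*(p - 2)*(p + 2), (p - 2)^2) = p - 2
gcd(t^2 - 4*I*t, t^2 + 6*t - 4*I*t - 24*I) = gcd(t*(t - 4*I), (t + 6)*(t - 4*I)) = t - 4*I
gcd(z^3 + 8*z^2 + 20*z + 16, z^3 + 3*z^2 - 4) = z^2 + 4*z + 4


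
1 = 1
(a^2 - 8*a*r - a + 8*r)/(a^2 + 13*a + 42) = (a^2 - 8*a*r - a + 8*r)/(a^2 + 13*a + 42)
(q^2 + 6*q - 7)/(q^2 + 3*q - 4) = (q + 7)/(q + 4)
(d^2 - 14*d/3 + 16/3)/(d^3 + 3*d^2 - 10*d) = (d - 8/3)/(d*(d + 5))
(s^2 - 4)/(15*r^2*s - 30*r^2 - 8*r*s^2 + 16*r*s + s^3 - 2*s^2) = (s + 2)/(15*r^2 - 8*r*s + s^2)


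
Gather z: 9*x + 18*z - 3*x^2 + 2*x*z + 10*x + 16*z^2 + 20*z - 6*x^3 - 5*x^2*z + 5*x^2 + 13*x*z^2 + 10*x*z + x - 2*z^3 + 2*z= -6*x^3 + 2*x^2 + 20*x - 2*z^3 + z^2*(13*x + 16) + z*(-5*x^2 + 12*x + 40)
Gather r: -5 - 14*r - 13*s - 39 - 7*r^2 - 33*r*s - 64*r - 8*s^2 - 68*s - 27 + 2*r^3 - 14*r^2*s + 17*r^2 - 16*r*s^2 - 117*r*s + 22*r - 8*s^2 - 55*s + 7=2*r^3 + r^2*(10 - 14*s) + r*(-16*s^2 - 150*s - 56) - 16*s^2 - 136*s - 64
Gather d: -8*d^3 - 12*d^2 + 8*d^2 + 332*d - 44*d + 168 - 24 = -8*d^3 - 4*d^2 + 288*d + 144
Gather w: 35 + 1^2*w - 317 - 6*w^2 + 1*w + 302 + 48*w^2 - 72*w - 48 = 42*w^2 - 70*w - 28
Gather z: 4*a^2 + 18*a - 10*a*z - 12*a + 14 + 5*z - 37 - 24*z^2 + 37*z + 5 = 4*a^2 + 6*a - 24*z^2 + z*(42 - 10*a) - 18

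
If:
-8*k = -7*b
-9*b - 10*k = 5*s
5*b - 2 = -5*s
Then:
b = -8/51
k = -7/51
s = 142/255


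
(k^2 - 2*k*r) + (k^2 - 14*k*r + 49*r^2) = 2*k^2 - 16*k*r + 49*r^2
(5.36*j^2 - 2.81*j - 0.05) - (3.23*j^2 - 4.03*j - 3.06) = 2.13*j^2 + 1.22*j + 3.01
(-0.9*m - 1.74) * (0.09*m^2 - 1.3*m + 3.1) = -0.081*m^3 + 1.0134*m^2 - 0.528*m - 5.394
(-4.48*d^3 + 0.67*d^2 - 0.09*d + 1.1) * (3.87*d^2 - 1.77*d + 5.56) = -17.3376*d^5 + 10.5225*d^4 - 26.443*d^3 + 8.1415*d^2 - 2.4474*d + 6.116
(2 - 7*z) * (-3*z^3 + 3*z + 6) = 21*z^4 - 6*z^3 - 21*z^2 - 36*z + 12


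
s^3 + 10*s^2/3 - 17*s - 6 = (s - 3)*(s + 1/3)*(s + 6)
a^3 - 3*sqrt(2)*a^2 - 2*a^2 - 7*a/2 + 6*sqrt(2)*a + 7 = (a - 2)*(a - 7*sqrt(2)/2)*(a + sqrt(2)/2)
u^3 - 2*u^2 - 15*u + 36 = (u - 3)^2*(u + 4)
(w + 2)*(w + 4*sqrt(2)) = w^2 + 2*w + 4*sqrt(2)*w + 8*sqrt(2)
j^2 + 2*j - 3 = (j - 1)*(j + 3)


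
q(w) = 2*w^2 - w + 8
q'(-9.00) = -37.00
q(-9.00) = 179.00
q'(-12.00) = -49.00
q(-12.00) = 308.00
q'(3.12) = 11.48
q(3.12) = 24.35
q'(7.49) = 28.96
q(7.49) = 112.71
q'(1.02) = 3.08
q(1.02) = 9.06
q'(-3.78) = -16.12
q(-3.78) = 40.36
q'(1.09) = 3.36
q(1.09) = 9.29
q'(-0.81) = -4.24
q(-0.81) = 10.12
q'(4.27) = 16.08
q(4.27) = 40.20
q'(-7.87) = -32.48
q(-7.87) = 139.74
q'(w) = 4*w - 1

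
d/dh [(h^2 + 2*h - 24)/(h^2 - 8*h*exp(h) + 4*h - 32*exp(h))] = 2*((h + 1)*(h^2 - 8*h*exp(h) + 4*h - 32*exp(h)) + (h^2 + 2*h - 24)*(4*h*exp(h) - h + 20*exp(h) - 2))/(h^2 - 8*h*exp(h) + 4*h - 32*exp(h))^2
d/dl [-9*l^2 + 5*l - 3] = 5 - 18*l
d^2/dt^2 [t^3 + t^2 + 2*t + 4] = 6*t + 2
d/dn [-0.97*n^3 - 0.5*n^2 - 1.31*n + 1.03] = -2.91*n^2 - 1.0*n - 1.31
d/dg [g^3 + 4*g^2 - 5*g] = 3*g^2 + 8*g - 5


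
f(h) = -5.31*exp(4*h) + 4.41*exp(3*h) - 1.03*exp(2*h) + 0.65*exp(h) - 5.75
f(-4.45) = -5.74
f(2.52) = -118392.09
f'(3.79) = -80338675.39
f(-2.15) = -5.68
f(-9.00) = -5.75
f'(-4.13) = 0.01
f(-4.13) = -5.74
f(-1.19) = -5.57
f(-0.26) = -5.72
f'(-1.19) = 0.20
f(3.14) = -1459133.94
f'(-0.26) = -2.17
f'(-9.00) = 0.00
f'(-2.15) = 0.06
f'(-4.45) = 0.01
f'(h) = -21.24*exp(4*h) + 13.23*exp(3*h) - 2.06*exp(2*h) + 0.65*exp(h)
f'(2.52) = -481717.91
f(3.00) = -828901.57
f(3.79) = -19990094.96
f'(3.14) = -5889844.90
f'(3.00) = -3350525.98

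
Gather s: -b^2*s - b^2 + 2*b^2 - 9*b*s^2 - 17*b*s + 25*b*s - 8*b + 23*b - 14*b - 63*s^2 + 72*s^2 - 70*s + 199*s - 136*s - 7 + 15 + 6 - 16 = b^2 + b + s^2*(9 - 9*b) + s*(-b^2 + 8*b - 7) - 2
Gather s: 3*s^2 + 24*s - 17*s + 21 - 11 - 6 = 3*s^2 + 7*s + 4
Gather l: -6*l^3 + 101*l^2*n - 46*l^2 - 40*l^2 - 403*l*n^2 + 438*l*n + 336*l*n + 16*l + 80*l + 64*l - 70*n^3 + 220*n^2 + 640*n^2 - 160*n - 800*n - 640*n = -6*l^3 + l^2*(101*n - 86) + l*(-403*n^2 + 774*n + 160) - 70*n^3 + 860*n^2 - 1600*n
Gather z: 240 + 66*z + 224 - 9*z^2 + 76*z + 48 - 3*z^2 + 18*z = -12*z^2 + 160*z + 512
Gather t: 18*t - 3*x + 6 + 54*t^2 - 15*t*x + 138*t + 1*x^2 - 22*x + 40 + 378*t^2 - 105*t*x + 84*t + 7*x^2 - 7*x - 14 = 432*t^2 + t*(240 - 120*x) + 8*x^2 - 32*x + 32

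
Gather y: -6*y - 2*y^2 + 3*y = -2*y^2 - 3*y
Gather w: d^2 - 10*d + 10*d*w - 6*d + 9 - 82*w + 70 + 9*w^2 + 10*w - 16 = d^2 - 16*d + 9*w^2 + w*(10*d - 72) + 63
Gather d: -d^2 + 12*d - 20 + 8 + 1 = -d^2 + 12*d - 11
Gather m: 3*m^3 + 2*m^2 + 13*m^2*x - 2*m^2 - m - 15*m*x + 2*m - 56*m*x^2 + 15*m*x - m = 3*m^3 + 13*m^2*x - 56*m*x^2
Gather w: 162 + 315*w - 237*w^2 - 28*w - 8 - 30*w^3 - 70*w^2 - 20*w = -30*w^3 - 307*w^2 + 267*w + 154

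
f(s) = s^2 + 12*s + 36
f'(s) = 2*s + 12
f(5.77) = 138.53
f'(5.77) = 23.54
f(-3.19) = 7.90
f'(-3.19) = 5.62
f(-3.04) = 8.76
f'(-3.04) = 5.92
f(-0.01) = 35.88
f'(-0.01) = 11.98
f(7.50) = 182.25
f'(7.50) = 27.00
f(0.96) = 48.44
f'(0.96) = 13.92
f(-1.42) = 20.98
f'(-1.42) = 9.16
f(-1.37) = 21.44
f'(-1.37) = 9.26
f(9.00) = 225.00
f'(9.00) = 30.00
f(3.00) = 81.00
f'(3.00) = 18.00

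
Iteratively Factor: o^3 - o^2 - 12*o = (o - 4)*(o^2 + 3*o) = (o - 4)*(o + 3)*(o)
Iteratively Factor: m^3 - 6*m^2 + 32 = (m + 2)*(m^2 - 8*m + 16) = (m - 4)*(m + 2)*(m - 4)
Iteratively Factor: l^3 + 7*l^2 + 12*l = (l + 4)*(l^2 + 3*l) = l*(l + 4)*(l + 3)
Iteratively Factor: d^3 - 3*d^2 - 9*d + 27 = (d + 3)*(d^2 - 6*d + 9) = (d - 3)*(d + 3)*(d - 3)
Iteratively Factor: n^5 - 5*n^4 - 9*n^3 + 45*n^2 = (n - 3)*(n^4 - 2*n^3 - 15*n^2) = n*(n - 3)*(n^3 - 2*n^2 - 15*n) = n*(n - 5)*(n - 3)*(n^2 + 3*n) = n^2*(n - 5)*(n - 3)*(n + 3)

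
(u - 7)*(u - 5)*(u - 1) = u^3 - 13*u^2 + 47*u - 35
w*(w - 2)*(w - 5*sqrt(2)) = w^3 - 5*sqrt(2)*w^2 - 2*w^2 + 10*sqrt(2)*w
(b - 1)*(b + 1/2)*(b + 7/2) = b^3 + 3*b^2 - 9*b/4 - 7/4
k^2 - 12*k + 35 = (k - 7)*(k - 5)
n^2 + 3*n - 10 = (n - 2)*(n + 5)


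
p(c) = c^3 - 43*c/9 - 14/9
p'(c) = 3*c^2 - 43/9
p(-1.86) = 0.90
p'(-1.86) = 5.60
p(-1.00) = 2.22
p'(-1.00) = -1.78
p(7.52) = 387.77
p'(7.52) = 164.87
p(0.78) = -4.81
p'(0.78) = -2.95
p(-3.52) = -28.35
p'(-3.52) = 32.39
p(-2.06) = -0.46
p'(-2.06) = 7.95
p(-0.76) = 1.64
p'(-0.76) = -3.04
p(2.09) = -2.41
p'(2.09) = 8.33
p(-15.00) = -3304.89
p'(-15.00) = 670.22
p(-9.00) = -687.56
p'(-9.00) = 238.22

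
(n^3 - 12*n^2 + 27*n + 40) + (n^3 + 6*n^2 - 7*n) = 2*n^3 - 6*n^2 + 20*n + 40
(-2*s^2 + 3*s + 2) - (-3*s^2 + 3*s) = s^2 + 2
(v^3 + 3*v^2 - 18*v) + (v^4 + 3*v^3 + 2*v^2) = v^4 + 4*v^3 + 5*v^2 - 18*v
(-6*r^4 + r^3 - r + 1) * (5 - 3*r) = 18*r^5 - 33*r^4 + 5*r^3 + 3*r^2 - 8*r + 5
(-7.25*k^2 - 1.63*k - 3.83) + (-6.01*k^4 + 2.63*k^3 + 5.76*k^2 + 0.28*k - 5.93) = -6.01*k^4 + 2.63*k^3 - 1.49*k^2 - 1.35*k - 9.76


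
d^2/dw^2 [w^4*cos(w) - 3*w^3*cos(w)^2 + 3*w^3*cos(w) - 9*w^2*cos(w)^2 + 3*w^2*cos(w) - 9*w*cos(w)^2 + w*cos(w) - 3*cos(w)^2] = -w^4*cos(w) - 8*w^3*sin(w) - 3*w^3*cos(w) + 6*w^3*cos(2*w) - 18*w^2*sin(w) + 18*w^2*sin(2*w) + 9*w^2*cos(w) + 18*w^2*cos(2*w) - 12*w*sin(w) + 36*w*sin(2*w) + 17*w*cos(w) + 9*w*cos(2*w) - 9*w - 2*sin(w) + 18*sin(2*w) + 6*cos(w) - 3*cos(2*w) - 9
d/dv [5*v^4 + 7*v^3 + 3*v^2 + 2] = v*(20*v^2 + 21*v + 6)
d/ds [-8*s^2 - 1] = -16*s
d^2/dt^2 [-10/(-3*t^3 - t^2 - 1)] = 20*(t^2*(9*t + 2)^2 - (9*t + 1)*(3*t^3 + t^2 + 1))/(3*t^3 + t^2 + 1)^3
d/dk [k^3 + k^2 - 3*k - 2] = 3*k^2 + 2*k - 3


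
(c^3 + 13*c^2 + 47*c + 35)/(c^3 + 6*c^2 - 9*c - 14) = (c + 5)/(c - 2)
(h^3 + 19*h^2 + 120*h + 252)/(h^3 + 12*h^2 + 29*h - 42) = (h + 6)/(h - 1)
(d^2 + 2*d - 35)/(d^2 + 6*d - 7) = (d - 5)/(d - 1)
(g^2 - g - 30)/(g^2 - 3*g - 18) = (g + 5)/(g + 3)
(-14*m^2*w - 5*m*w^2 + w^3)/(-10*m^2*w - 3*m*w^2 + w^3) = (-7*m + w)/(-5*m + w)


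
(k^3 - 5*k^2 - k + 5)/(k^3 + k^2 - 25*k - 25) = (k - 1)/(k + 5)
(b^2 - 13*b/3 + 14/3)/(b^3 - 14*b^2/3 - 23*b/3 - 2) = (-3*b^2 + 13*b - 14)/(-3*b^3 + 14*b^2 + 23*b + 6)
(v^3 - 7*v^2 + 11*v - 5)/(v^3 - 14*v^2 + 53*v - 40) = (v - 1)/(v - 8)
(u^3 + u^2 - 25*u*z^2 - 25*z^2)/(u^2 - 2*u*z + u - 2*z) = (-u^2 + 25*z^2)/(-u + 2*z)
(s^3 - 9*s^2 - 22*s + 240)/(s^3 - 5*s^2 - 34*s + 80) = (s - 6)/(s - 2)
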